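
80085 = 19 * 4215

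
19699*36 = 709164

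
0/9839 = 0 = 0.00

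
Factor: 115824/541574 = 2^3*3^1* 11^( - 1)*19^1*103^( - 1 )*127^1*239^ ( - 1 )  =  57912/270787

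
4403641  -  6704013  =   - 2300372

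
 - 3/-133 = 3/133 = 0.02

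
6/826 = 3/413 = 0.01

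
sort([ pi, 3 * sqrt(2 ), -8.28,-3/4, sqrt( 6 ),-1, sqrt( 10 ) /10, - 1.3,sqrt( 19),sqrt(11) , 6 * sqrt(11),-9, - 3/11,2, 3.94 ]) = [  -  9, - 8.28 ,-1.3, -1,-3/4, - 3/11, sqrt( 10 ) /10,2,sqrt( 6), pi, sqrt( 11), 3.94, 3* sqrt(2),sqrt(19),6*sqrt( 11)]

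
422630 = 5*84526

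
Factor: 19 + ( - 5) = 2^1*7^1 = 14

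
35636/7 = 5090 + 6/7 = 5090.86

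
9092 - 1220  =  7872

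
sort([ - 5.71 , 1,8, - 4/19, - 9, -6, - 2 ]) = [ - 9,-6, - 5.71, - 2, - 4/19, 1, 8]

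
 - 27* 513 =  - 13851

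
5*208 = 1040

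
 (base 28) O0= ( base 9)826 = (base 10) 672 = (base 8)1240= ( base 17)259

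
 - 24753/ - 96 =257+27/32 =257.84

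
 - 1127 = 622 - 1749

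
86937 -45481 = 41456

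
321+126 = 447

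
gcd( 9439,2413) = 1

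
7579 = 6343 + 1236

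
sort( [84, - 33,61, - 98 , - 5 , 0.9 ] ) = [ -98, - 33, - 5 , 0.9,61,84]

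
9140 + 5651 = 14791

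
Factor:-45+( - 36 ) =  - 81 = - 3^4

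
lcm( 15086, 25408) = 482752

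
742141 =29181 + 712960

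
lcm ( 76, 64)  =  1216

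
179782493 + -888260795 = -708478302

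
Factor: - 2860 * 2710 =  - 2^3* 5^2*11^1*13^1 *271^1 =-7750600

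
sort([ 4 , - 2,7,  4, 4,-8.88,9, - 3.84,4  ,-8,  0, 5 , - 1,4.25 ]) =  [ - 8.88, - 8, - 3.84 ,-2, - 1,0,4,4,4,4, 4.25, 5,7, 9 ] 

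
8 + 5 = 13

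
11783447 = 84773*139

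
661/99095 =661/99095 = 0.01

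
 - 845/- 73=845/73 = 11.58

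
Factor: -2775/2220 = -2^( - 2 )*5^1 = -  5/4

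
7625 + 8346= 15971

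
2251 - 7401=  - 5150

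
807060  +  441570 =1248630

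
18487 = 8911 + 9576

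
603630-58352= 545278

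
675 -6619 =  - 5944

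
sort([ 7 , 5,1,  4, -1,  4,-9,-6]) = [  -  9, - 6,-1,  1,4, 4, 5, 7 ]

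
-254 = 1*( - 254)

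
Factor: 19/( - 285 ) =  - 3^(  -  1)*5^( - 1 )=- 1/15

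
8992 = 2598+6394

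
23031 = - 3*( - 7677) 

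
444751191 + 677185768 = 1121936959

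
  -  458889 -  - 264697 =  - 194192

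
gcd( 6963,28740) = 3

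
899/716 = 899/716 = 1.26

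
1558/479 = 3 + 121/479 = 3.25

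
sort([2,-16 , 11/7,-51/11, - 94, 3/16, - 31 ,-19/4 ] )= [-94, - 31,-16 ,-19/4, - 51/11, 3/16, 11/7,2]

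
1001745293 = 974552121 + 27193172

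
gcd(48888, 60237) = 873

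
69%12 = 9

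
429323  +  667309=1096632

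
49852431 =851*58581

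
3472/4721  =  3472/4721=0.74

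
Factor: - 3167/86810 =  -2^( - 1) * 5^ ( - 1 )*3167^1*8681^(-1)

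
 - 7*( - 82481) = 577367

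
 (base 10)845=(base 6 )3525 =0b1101001101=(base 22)1G9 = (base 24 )1b5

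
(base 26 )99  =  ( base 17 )e5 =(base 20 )c3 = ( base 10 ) 243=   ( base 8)363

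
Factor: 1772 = 2^2* 443^1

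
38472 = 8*4809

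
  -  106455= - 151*705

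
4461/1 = 4461 = 4461.00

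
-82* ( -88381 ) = 7247242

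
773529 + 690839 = 1464368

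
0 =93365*0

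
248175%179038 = 69137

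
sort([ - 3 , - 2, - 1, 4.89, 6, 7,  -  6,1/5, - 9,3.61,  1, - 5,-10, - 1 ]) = [ - 10, - 9 , - 6, - 5, - 3, - 2 , - 1,  -  1, 1/5,1, 3.61 , 4.89 , 6,  7]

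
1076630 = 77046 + 999584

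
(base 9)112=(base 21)48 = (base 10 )92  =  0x5c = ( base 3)10102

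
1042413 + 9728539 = 10770952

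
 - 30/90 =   -  1/3 = - 0.33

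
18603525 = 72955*255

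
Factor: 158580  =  2^2*3^2*5^1* 881^1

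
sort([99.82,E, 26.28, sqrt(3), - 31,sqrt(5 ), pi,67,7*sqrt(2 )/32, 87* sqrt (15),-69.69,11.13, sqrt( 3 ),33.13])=[  -  69.69, - 31,7*sqrt(2) /32,sqrt( 3 ),sqrt( 3),sqrt( 5 ),E,pi,11.13, 26.28,33.13,67,99.82 , 87*sqrt( 15 ) ]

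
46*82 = 3772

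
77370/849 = 91+ 37/283  =  91.13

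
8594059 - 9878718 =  - 1284659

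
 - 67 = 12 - 79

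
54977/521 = 54977/521   =  105.52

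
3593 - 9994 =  - 6401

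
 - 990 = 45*( - 22)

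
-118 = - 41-77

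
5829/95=5829/95 = 61.36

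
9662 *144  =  1391328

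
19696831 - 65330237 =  - 45633406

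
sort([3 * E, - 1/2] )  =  [ - 1/2, 3 * E]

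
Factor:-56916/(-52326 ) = 62/57 =2^1*3^( - 1 )*19^(- 1)*31^1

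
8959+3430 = 12389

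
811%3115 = 811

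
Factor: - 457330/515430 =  -3^( - 3)*19^1 *23^( - 1)*29^1= -551/621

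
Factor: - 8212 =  - 2^2*2053^1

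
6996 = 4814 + 2182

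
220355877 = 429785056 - 209429179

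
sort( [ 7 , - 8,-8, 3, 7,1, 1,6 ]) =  [ - 8, - 8,1,1,  3,  6, 7, 7 ] 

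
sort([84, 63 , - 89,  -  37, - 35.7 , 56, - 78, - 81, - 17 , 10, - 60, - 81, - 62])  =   [ - 89, - 81, - 81 , - 78, - 62, - 60, - 37, - 35.7, - 17,10, 56, 63,84]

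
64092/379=169 + 41/379= 169.11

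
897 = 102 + 795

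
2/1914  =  1/957  =  0.00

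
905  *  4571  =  4136755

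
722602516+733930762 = 1456533278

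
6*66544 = 399264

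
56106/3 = 18702 = 18702.00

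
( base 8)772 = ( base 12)362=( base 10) 506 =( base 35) eg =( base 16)1FA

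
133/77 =1  +  8/11  =  1.73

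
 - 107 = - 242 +135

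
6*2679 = 16074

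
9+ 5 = 14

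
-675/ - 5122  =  675/5122 = 0.13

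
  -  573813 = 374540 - 948353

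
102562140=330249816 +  - 227687676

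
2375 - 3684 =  - 1309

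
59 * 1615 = 95285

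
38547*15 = 578205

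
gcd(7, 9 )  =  1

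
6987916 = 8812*793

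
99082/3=99082/3 = 33027.33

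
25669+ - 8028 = 17641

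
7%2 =1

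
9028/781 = 9028/781 =11.56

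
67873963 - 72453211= - 4579248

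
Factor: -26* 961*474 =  - 11843364 = - 2^2*3^1*13^1*31^2*79^1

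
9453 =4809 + 4644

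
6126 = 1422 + 4704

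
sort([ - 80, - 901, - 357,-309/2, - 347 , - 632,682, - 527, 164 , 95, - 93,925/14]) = [ - 901, - 632, - 527, - 357, - 347, - 309/2, - 93, - 80,  925/14,95,164, 682 ] 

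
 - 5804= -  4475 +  - 1329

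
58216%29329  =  28887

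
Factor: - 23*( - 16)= 368 = 2^4*23^1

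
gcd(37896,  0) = 37896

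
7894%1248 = 406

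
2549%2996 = 2549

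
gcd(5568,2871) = 87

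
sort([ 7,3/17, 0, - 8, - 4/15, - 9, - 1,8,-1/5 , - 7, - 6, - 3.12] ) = [ - 9,  -  8 , - 7, - 6, - 3.12,- 1 , - 4/15, - 1/5, 0,3/17,7,  8 ]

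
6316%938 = 688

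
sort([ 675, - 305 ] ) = [-305, 675]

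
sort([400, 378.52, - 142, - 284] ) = [ - 284,  -  142, 378.52, 400 ] 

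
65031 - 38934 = 26097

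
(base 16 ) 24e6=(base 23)HJG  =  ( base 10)9446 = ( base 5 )300241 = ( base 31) 9PM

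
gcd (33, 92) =1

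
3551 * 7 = 24857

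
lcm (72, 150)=1800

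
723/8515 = 723/8515 = 0.08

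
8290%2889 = 2512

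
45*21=945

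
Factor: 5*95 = 475 = 5^2*19^1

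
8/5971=8/5971= 0.00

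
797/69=797/69  =  11.55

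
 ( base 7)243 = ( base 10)129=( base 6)333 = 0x81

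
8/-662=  - 1 + 327/331=- 0.01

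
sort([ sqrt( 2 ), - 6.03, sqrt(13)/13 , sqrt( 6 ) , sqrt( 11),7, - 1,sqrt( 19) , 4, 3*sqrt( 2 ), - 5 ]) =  [-6.03, - 5, - 1,sqrt( 13 ) /13, sqrt(2), sqrt( 6), sqrt( 11) , 4, 3 * sqrt( 2 ), sqrt( 19) , 7 ]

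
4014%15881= 4014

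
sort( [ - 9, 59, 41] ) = [- 9, 41, 59 ] 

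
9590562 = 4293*2234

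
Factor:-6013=-7^1*859^1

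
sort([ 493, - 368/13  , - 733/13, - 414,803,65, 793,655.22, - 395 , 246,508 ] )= [ - 414, - 395, - 733/13, - 368/13,65, 246, 493, 508,655.22,793, 803 ]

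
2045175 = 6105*335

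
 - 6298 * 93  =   - 585714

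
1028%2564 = 1028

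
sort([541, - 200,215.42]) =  [ -200, 215.42,541 ] 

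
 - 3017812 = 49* ( - 61588 ) 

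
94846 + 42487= 137333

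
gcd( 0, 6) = 6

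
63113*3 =189339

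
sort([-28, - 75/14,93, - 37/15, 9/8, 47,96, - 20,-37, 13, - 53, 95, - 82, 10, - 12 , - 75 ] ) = [ - 82,  -  75 ,  -  53, - 37,-28,-20, - 12, - 75/14 ,-37/15,9/8, 10,13 , 47 , 93, 95, 96 ] 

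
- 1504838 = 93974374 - 95479212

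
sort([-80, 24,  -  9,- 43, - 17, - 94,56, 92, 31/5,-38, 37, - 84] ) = [-94 , - 84, - 80, - 43, - 38 , - 17,  -  9, 31/5,  24 , 37, 56,  92 ]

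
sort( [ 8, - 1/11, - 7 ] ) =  [-7 , - 1/11, 8 ]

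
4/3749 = 4/3749=0.00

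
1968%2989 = 1968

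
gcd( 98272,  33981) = 1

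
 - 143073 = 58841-201914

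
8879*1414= 12554906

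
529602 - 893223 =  - 363621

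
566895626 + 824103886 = 1390999512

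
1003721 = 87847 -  - 915874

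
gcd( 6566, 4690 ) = 938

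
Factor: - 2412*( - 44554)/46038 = 17910708/7673 = 2^2*3^1*67^1*7673^(- 1)*22277^1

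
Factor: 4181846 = 2^1* 2090923^1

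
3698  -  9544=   -  5846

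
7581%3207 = 1167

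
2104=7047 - 4943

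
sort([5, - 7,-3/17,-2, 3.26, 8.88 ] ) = [-7, - 2,-3/17, 3.26,5,8.88]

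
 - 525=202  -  727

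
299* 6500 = 1943500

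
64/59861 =64/59861 = 0.00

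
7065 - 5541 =1524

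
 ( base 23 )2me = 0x62A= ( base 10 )1578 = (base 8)3052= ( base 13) 945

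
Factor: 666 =2^1*3^2*37^1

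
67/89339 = 67/89339 = 0.00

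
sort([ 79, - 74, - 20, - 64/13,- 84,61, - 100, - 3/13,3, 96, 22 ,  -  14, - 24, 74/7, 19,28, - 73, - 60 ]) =[ - 100,-84, - 74, - 73, - 60 ,-24, - 20, - 14, - 64/13 , - 3/13,3, 74/7, 19, 22 , 28, 61, 79 , 96] 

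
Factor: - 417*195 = -81315 = -3^2*5^1*13^1*139^1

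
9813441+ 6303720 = 16117161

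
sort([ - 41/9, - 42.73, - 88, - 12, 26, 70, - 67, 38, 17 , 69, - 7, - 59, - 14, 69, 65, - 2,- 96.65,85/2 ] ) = [ - 96.65 , - 88, - 67, - 59, - 42.73, - 14,- 12, - 7, - 41/9,-2,17, 26 , 38,  85/2 , 65, 69,69,70 ] 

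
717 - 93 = 624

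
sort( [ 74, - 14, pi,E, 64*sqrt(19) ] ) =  [ - 14,E,pi,  74,64*sqrt( 19)]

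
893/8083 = 893/8083 = 0.11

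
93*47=4371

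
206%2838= 206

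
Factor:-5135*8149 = -5^1 * 13^1*29^1*79^1*281^1   =  - 41845115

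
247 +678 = 925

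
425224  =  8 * 53153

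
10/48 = 5/24 = 0.21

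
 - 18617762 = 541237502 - 559855264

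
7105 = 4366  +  2739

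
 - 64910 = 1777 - 66687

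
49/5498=49/5498 = 0.01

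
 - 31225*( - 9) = 281025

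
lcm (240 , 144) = 720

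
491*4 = 1964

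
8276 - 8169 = 107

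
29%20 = 9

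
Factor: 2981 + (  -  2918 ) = 63 = 3^2 * 7^1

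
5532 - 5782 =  - 250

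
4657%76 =21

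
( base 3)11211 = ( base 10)130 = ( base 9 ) 154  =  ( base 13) A0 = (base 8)202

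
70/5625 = 14/1125  =  0.01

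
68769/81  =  849=849.00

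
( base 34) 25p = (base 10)2507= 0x9cb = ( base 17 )8B8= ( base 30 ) 2NH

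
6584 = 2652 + 3932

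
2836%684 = 100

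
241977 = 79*3063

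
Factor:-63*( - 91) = 5733 = 3^2 * 7^2*13^1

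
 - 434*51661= - 22420874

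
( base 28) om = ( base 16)2B6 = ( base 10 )694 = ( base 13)415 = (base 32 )LM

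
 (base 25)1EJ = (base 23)1k5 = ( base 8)1742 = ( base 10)994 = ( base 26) 1C6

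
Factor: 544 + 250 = 2^1*397^1 = 794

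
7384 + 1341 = 8725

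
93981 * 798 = 74996838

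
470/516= 235/258 = 0.91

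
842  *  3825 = 3220650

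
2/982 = 1/491 = 0.00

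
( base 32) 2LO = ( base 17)987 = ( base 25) 49J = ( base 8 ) 5270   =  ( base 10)2744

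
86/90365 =86/90365=   0.00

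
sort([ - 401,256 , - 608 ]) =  [ - 608,-401, 256]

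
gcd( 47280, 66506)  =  2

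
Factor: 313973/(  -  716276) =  - 391/892=- 2^(-2 ) *17^1*23^1 *223^( - 1)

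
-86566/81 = - 86566/81 =- 1068.72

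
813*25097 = 20403861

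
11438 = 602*19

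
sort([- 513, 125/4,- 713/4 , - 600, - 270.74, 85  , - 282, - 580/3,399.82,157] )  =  [ - 600,  -  513, - 282, - 270.74, - 580/3, -713/4, 125/4 , 85, 157,399.82 ] 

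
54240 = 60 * 904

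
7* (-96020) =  - 672140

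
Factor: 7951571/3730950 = 2^ ( - 1)*3^( - 2)*5^( -2)*8291^(  -  1) * 7951571^1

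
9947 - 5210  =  4737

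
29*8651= 250879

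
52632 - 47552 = 5080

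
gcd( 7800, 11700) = 3900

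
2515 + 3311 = 5826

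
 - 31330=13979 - 45309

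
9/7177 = 9/7177 = 0.00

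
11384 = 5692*2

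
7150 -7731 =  - 581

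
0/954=0= 0.00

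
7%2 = 1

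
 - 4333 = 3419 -7752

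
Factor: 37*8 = 2^3*37^1 = 296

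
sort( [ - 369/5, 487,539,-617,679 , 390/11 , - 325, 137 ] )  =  [ - 617, -325,  -  369/5, 390/11,137,487, 539, 679]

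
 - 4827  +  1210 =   -  3617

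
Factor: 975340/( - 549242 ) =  - 487670/274621 =-2^1 * 5^1*47^(- 1 )*5843^(  -  1)*48767^1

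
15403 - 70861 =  - 55458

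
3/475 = 3/475 =0.01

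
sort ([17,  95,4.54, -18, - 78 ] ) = [ - 78,-18,4.54,17,95 ]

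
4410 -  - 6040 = 10450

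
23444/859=27 + 251/859 = 27.29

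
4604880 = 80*57561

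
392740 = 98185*4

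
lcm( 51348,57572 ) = 1899876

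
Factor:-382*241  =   - 2^1*191^1*241^1= - 92062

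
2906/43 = 67+25/43 = 67.58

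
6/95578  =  3/47789= 0.00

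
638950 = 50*12779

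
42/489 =14/163= 0.09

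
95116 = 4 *23779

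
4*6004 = 24016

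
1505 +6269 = 7774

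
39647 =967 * 41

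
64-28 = 36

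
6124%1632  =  1228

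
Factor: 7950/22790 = 15/43  =  3^1*5^1*43^(  -  1)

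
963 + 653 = 1616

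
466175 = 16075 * 29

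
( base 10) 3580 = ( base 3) 11220121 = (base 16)dfc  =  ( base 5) 103310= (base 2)110111111100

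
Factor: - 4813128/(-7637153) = 2^3 * 3^3*22283^1 *7637153^( - 1)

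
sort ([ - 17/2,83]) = [ - 17/2,83] 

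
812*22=17864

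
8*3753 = 30024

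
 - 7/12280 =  - 1 + 12273/12280 = - 0.00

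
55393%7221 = 4846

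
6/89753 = 6/89753 = 0.00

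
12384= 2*6192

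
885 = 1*885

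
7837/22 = 356 + 5/22 = 356.23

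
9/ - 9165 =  - 3/3055 = - 0.00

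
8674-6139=2535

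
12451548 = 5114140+7337408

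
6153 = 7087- 934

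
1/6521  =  1/6521 = 0.00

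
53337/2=26668+ 1/2 =26668.50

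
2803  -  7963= - 5160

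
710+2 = 712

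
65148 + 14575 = 79723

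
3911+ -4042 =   -  131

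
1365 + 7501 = 8866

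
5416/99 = 54 + 70/99 = 54.71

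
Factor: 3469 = 3469^1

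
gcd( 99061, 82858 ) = 1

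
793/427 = 13/7   =  1.86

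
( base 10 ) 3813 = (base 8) 7345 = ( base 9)5206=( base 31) 3u0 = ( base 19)AAD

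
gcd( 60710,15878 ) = 934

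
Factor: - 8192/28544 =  - 2^6*223^( - 1)= - 64/223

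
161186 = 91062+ 70124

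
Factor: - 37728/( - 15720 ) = 12/5 = 2^2*3^1*5^( - 1 )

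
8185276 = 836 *9791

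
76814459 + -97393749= -20579290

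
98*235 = 23030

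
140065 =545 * 257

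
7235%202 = 165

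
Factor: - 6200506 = -2^1*13^1*238481^1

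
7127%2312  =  191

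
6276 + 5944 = 12220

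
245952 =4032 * 61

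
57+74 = 131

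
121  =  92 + 29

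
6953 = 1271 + 5682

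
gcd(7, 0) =7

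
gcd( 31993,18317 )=13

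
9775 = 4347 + 5428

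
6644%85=14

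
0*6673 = 0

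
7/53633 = 7/53633 = 0.00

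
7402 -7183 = 219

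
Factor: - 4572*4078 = -2^3 * 3^2*127^1*2039^1 = - 18644616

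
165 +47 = 212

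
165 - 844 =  - 679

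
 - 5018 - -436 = -4582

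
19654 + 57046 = 76700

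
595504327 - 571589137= 23915190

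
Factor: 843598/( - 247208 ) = -421799/123604 = - 2^(-2 )*7^1*13^(-1) * 2377^(- 1)*60257^1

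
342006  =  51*6706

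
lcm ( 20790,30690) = 644490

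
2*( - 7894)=-15788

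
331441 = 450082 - 118641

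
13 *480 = 6240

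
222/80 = 111/40  =  2.77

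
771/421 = 1 + 350/421  =  1.83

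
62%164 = 62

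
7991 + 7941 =15932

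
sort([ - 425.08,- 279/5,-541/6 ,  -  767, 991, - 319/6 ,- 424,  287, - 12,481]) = [ - 767,-425.08,-424,-541/6, - 279/5, - 319/6, - 12,287 , 481,991]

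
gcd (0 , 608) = 608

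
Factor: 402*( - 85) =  - 34170=- 2^1*3^1*5^1*17^1 * 67^1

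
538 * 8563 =4606894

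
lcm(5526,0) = 0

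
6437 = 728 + 5709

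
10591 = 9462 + 1129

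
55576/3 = 55576/3 = 18525.33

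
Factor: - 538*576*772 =-2^9*3^2*193^1*269^1 = - 239233536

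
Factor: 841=29^2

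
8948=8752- - 196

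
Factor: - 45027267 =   -  3^1 *15009089^1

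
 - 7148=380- 7528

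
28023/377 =74 + 125/377  =  74.33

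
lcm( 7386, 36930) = 36930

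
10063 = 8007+2056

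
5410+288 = 5698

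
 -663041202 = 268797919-931839121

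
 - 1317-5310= - 6627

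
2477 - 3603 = - 1126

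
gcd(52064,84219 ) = 1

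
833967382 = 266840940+567126442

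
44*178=7832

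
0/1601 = 0 = 0.00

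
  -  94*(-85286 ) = 8016884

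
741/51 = 247/17 = 14.53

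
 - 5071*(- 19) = 96349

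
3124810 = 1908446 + 1216364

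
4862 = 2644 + 2218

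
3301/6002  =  3301/6002=0.55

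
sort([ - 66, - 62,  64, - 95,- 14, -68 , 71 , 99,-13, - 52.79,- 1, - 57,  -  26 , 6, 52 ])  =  [-95, - 68, - 66,  -  62, - 57, - 52.79  , - 26, -14,-13, - 1 , 6, 52, 64,71,99]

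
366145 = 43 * 8515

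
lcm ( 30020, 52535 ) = 210140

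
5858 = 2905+2953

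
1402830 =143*9810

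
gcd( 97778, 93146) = 2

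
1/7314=1/7314 = 0.00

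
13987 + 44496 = 58483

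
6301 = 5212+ 1089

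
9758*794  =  7747852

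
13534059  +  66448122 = 79982181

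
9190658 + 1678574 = 10869232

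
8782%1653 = 517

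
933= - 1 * (-933 ) 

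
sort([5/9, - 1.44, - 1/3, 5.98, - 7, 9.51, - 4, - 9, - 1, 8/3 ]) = [ - 9, - 7 , -4, - 1.44, - 1, - 1/3, 5/9,8/3,5.98, 9.51]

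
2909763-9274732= -6364969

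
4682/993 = 4682/993 = 4.72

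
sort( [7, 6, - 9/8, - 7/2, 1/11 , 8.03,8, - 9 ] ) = [ - 9, - 7/2, - 9/8, 1/11, 6, 7, 8, 8.03] 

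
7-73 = -66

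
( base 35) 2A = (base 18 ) 48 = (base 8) 120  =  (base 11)73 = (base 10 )80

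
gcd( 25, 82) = 1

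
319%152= 15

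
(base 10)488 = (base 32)F8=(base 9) 602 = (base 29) GO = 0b111101000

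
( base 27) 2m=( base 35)26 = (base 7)136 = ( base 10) 76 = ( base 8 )114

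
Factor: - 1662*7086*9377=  - 110432291364 =-  2^2 *3^2*277^1*1181^1*9377^1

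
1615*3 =4845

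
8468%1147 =439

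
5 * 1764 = 8820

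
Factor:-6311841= - 3^1*43^1* 113^1*433^1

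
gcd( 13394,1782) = 2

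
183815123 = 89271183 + 94543940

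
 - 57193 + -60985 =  - 118178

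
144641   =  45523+99118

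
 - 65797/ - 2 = 65797/2 = 32898.50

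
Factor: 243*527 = 128061  =  3^5* 17^1*31^1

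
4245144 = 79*53736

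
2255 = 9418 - 7163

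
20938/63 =20938/63 = 332.35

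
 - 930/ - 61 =15 + 15/61 = 15.25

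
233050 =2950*79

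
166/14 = 11  +  6/7 =11.86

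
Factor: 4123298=2^1 *2061649^1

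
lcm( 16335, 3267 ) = 16335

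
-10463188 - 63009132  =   - 73472320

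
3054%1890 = 1164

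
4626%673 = 588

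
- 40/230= - 4/23  =  - 0.17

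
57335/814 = 57335/814 = 70.44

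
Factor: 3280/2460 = 2^2*3^( - 1 ) = 4/3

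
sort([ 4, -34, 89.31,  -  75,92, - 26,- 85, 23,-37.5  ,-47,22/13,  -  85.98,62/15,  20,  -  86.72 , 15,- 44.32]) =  [  -  86.72,  -  85.98,-85, - 75, - 47, - 44.32,  -  37.5, - 34, - 26,  22/13,4,62/15,  15,20, 23, 89.31,92]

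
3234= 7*462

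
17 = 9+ 8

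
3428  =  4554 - 1126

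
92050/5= 18410 = 18410.00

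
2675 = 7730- 5055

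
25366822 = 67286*377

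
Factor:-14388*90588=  - 2^4 * 3^2*11^1*109^1*7549^1 = - 1303380144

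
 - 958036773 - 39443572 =- 997480345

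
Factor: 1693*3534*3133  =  2^1 * 3^1*13^1*19^1*31^1*241^1*1693^1 =18744933246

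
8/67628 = 2/16907 = 0.00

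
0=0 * 88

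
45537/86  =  1059/2 = 529.50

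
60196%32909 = 27287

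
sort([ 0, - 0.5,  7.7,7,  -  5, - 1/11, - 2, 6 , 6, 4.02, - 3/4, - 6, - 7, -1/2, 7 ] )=[ - 7, - 6,- 5, - 2, - 3/4, - 0.5, - 1/2,-1/11, 0, 4.02, 6, 6, 7,7,  7.7 ]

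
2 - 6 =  - 4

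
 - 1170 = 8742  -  9912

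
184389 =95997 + 88392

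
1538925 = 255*6035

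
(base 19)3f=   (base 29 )2e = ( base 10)72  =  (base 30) 2C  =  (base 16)48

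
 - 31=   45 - 76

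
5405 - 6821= - 1416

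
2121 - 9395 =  - 7274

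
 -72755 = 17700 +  - 90455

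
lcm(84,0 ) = 0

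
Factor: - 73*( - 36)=2628=2^2 * 3^2*73^1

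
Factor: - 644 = - 2^2*7^1*23^1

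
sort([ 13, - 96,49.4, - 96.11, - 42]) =[-96.11, - 96  , - 42, 13,49.4 ]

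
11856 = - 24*( - 494) 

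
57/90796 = 57/90796=0.00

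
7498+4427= 11925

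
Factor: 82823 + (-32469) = 2^1*17^1*1481^1 = 50354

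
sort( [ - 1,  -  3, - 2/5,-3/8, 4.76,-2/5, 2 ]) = [-3,  -  1 , - 2/5, - 2/5, - 3/8,2 , 4.76]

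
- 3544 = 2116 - 5660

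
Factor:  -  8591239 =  - 17^1*505367^1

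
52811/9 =5867 +8/9 = 5867.89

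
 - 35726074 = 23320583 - 59046657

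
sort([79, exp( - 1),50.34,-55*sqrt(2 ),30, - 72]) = [ - 55*sqrt(2 ),-72, exp(-1)  ,  30, 50.34,  79] 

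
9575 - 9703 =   -  128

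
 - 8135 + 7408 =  - 727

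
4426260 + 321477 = 4747737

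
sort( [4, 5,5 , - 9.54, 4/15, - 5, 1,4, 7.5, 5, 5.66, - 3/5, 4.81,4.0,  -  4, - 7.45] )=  [ - 9.54, - 7.45, - 5 , - 4, - 3/5, 4/15,1, 4,  4 , 4.0 , 4.81 , 5,5, 5,  5.66,7.5 ] 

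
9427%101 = 34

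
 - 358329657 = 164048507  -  522378164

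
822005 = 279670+542335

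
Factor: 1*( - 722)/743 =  - 2^1*19^2*743^( - 1 )= -  722/743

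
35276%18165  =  17111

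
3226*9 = 29034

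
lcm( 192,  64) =192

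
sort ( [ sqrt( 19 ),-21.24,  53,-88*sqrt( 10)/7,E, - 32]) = [ - 88 * sqrt( 10)/7, - 32, -21.24,E,  sqrt( 19 ) , 53] 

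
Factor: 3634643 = 19^1*191297^1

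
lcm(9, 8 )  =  72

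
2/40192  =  1/20096 = 0.00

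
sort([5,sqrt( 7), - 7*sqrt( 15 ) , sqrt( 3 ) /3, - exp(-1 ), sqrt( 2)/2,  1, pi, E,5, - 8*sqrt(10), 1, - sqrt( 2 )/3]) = [ - 7*sqrt(15), - 8 * sqrt ( 10), - sqrt( 2 )/3, -exp( - 1 ), sqrt( 3 )/3  ,  sqrt(2) /2,1,1,sqrt( 7 ), E, pi, 5,5]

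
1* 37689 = 37689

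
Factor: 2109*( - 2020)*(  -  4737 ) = 2^2*3^2 *5^1* 19^1*37^1*101^1 * 1579^1 = 20180472660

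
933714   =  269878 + 663836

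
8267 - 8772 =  - 505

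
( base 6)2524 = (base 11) 521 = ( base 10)628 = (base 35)HX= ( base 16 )274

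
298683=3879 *77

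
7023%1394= 53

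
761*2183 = 1661263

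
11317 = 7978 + 3339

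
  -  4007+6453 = 2446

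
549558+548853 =1098411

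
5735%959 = 940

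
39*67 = 2613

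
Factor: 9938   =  2^1* 4969^1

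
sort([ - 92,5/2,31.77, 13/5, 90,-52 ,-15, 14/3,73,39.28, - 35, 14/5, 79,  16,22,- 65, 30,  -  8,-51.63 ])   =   [-92, - 65, - 52,-51.63,-35, - 15 , - 8 , 5/2, 13/5, 14/5,  14/3 , 16,22,30,  31.77, 39.28, 73, 79,  90 ] 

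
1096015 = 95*11537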